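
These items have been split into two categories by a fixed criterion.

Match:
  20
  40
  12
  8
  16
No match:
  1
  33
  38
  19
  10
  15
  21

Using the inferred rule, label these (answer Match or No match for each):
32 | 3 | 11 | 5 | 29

Match, No match, No match, No match, No match

One predicate separates the groups cleanly: multiple of 4.
32: Match (32 = 4·8). 3: No match (3 = 4·0 + 3). 11: No match (11 = 4·2 + 3). 5: No match (5 = 4·1 + 1). 29: No match (29 = 4·7 + 1).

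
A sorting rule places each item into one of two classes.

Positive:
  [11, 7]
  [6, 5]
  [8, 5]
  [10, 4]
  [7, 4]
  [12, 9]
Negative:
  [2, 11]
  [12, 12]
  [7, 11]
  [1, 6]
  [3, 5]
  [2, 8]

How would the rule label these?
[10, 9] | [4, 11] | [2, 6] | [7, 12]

Positive, Negative, Negative, Negative

Checking candidate rules against both groups, what survives is: first > second.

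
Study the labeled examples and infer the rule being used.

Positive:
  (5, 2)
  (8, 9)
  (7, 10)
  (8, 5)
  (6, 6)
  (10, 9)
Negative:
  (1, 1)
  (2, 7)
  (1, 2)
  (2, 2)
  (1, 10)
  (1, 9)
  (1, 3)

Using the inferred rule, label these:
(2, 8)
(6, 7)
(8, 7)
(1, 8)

All 'Positive' examples share one property — first ≥ 3 — and every 'Negative' example lacks it.
(2, 8) — first 2, hence Negative.
(6, 7) — first 6, hence Positive.
(8, 7) — first 8, hence Positive.
(1, 8) — first 1, hence Negative.

Negative, Positive, Positive, Negative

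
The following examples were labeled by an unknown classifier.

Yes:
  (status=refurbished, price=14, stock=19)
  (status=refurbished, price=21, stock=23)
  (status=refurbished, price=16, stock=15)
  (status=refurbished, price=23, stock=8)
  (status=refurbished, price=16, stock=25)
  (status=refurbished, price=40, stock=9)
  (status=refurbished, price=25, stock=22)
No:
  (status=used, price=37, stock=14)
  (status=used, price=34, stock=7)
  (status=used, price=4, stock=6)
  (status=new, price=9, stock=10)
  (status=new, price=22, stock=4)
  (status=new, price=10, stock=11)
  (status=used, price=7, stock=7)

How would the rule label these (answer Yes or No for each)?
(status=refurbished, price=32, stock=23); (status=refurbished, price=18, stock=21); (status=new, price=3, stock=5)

Yes, Yes, No

Rule: status is refurbished. This holds for each 'Yes' example and fails for each 'No' one.
Yes: (status=refurbished, price=32, stock=23), since status is refurbished.
Yes: (status=refurbished, price=18, stock=21), since status is refurbished.
No: (status=new, price=3, stock=5), since status is new.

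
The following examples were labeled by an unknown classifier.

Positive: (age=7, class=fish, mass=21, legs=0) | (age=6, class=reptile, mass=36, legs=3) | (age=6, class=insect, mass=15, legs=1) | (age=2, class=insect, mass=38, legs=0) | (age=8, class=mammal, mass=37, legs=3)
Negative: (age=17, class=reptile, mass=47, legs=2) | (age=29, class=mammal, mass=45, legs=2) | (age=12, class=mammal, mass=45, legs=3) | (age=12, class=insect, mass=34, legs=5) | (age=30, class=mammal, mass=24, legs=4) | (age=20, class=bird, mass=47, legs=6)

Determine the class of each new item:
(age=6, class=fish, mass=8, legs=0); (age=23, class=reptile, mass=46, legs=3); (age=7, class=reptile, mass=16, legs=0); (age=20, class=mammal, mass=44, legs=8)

All 'Positive' examples share one property — age ≤ 8 — and every 'Negative' example lacks it.

Positive, Negative, Positive, Negative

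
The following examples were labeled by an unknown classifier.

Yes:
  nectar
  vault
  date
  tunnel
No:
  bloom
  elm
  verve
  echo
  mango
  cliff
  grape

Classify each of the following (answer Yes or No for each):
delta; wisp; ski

Yes, No, No

One predicate separates the groups cleanly: contains 't'.
delta — has 't', hence Yes. wisp — no 't', hence No. ski — no 't', hence No.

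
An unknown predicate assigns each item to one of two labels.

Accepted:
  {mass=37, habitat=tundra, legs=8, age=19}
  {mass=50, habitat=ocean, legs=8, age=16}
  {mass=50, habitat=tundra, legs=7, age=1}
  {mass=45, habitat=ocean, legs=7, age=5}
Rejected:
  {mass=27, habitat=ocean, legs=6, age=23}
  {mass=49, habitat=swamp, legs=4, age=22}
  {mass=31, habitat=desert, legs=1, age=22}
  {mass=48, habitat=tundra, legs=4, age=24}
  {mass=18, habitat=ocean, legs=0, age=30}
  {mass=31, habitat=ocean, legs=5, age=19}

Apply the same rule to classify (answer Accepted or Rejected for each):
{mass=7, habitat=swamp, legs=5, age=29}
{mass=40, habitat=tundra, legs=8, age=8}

All 'Accepted' examples share one property — legs ≥ 7 — and every 'Rejected' example lacks it.
Rejected: {mass=7, habitat=swamp, legs=5, age=29}, since legs = 5. Accepted: {mass=40, habitat=tundra, legs=8, age=8}, since legs = 8.

Rejected, Accepted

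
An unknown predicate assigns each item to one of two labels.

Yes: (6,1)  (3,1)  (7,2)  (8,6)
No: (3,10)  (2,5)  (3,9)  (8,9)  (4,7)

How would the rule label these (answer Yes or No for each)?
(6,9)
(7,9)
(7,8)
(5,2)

All 'Yes' examples share one property — first > second — and every 'No' example lacks it.
(6,9): 6 < 9, does not pass → No. (7,9): 7 < 9, does not pass → No. (7,8): 7 < 8, does not pass → No. (5,2): 5 > 2, checks out → Yes.

No, No, No, Yes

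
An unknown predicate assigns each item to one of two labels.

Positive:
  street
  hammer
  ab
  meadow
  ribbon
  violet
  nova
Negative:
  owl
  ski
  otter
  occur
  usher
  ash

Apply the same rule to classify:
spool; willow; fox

Negative, Positive, Negative

The simplest hypothesis consistent with all the labels is: even length.
spool: length 5, does not pass → Negative. willow: length 6, fits → Positive. fox: length 3, does not pass → Negative.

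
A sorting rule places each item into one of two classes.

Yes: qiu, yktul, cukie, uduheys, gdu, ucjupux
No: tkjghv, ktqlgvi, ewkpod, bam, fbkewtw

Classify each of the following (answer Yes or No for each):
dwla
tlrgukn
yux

One predicate separates the groups cleanly: contains 'u'.
dwla: no 'u', lacks this property → No. tlrgukn: has 'u', checks out → Yes. yux: has 'u', checks out → Yes.

No, Yes, Yes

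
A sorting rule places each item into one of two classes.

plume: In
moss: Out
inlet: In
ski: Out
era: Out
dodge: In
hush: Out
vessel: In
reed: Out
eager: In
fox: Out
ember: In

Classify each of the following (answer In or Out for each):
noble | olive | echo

One predicate separates the groups cleanly: length ≥ 5.
noble → length 5 → In. olive → length 5 → In. echo → length 4 → Out.

In, In, Out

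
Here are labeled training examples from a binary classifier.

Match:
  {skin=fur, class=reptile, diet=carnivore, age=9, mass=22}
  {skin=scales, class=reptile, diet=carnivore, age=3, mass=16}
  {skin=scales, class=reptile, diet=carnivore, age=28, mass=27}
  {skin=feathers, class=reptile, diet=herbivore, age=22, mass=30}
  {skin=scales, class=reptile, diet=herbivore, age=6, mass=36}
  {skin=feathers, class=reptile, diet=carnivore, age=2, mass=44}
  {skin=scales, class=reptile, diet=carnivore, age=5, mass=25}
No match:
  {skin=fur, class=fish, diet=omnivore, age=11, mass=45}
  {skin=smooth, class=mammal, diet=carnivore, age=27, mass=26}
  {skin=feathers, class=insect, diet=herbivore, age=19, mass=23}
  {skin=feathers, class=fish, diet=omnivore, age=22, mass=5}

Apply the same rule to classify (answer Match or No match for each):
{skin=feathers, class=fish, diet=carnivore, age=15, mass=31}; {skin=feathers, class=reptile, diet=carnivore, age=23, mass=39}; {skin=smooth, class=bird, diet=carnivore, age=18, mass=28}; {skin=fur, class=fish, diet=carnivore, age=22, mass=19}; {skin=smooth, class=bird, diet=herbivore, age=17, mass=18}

Looking at the examples, the only property every 'Match' case has and every 'No match' case lacks is: class is reptile.
No match: {skin=feathers, class=fish, diet=carnivore, age=15, mass=31}, since class is fish.
Match: {skin=feathers, class=reptile, diet=carnivore, age=23, mass=39}, since class is reptile.
No match: {skin=smooth, class=bird, diet=carnivore, age=18, mass=28}, since class is bird.
No match: {skin=fur, class=fish, diet=carnivore, age=22, mass=19}, since class is fish.
No match: {skin=smooth, class=bird, diet=herbivore, age=17, mass=18}, since class is bird.

No match, Match, No match, No match, No match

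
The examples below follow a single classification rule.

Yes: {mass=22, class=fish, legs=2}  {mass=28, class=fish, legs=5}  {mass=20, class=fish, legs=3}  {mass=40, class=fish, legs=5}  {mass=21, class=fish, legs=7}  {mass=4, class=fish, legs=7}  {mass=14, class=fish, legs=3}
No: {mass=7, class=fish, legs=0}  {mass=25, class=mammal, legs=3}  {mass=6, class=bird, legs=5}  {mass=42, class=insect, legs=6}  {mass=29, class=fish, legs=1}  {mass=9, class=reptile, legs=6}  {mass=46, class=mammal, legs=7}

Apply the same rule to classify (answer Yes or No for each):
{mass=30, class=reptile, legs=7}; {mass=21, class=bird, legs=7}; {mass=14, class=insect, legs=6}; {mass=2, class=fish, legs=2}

Every 'Yes' example satisfies: class is fish AND legs ≥ 2. None of the 'No' examples do.

No, No, No, Yes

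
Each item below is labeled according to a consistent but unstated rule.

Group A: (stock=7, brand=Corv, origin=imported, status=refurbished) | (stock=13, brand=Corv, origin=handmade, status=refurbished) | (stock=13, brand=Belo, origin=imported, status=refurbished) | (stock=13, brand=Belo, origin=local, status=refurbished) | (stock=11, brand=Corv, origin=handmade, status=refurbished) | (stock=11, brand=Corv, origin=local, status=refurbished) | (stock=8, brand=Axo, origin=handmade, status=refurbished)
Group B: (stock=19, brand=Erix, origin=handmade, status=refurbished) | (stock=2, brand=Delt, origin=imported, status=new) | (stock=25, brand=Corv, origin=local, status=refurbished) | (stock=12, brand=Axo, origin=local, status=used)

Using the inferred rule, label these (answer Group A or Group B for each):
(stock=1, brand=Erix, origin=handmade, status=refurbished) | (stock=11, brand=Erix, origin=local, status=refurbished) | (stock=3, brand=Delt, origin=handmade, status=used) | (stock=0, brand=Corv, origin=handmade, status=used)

Group A, Group A, Group B, Group B

The distinguishing property — status is refurbished AND stock ≤ 13 — holds for all the 'Group A' cases and none of the 'Group B' cases.
(stock=1, brand=Erix, origin=handmade, status=refurbished): status is refurbished, stock = 1 — qualifies, so Group A.
(stock=11, brand=Erix, origin=local, status=refurbished): status is refurbished, stock = 11 — qualifies, so Group A.
(stock=3, brand=Delt, origin=handmade, status=used): status is used, stock = 3 — lacks this property, so Group B.
(stock=0, brand=Corv, origin=handmade, status=used): status is used, stock = 0 — lacks this property, so Group B.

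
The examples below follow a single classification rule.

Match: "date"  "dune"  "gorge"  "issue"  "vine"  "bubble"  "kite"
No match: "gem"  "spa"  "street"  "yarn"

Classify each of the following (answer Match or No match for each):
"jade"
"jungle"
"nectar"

Match, Match, No match

Looking at the examples, the only property every 'Match' case has and every 'No match' case lacks is: ends with 'e'.
"jade": ends with 'e' — qualifies, so Match.
"jungle": ends with 'e' — qualifies, so Match.
"nectar": ends with 'r' — doesn't qualify, so No match.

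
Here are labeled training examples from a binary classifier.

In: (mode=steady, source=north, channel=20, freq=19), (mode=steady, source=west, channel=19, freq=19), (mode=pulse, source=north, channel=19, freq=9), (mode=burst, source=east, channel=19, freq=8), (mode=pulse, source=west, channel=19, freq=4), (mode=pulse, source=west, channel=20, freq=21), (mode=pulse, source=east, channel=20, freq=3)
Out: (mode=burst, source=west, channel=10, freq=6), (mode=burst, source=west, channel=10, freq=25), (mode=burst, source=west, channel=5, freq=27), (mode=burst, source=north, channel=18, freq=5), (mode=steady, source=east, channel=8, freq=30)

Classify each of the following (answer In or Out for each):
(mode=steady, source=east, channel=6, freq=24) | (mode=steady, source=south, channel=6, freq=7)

The distinguishing property — channel ≥ 19 — holds for all the 'In' cases and none of the 'Out' cases.
Out: (mode=steady, source=east, channel=6, freq=24), since channel = 6. Out: (mode=steady, source=south, channel=6, freq=7), since channel = 6.

Out, Out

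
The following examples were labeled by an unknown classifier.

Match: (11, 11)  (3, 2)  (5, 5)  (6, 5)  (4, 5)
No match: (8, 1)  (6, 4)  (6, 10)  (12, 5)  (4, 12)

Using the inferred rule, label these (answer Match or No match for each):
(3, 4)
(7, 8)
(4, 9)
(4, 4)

Match, Match, No match, Match

One predicate separates the groups cleanly: |first − second| ≤ 1.
(3, 4) → |3−4| = 1 → Match.
(7, 8) → |7−8| = 1 → Match.
(4, 9) → |4−9| = 5 → No match.
(4, 4) → |4−4| = 0 → Match.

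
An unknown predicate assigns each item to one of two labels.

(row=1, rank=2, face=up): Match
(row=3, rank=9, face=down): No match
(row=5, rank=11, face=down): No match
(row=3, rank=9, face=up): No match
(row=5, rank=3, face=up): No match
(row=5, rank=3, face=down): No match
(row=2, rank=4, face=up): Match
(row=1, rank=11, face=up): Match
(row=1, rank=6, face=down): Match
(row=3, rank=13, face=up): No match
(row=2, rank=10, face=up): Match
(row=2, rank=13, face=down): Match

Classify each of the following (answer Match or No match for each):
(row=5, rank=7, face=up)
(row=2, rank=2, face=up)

No match, Match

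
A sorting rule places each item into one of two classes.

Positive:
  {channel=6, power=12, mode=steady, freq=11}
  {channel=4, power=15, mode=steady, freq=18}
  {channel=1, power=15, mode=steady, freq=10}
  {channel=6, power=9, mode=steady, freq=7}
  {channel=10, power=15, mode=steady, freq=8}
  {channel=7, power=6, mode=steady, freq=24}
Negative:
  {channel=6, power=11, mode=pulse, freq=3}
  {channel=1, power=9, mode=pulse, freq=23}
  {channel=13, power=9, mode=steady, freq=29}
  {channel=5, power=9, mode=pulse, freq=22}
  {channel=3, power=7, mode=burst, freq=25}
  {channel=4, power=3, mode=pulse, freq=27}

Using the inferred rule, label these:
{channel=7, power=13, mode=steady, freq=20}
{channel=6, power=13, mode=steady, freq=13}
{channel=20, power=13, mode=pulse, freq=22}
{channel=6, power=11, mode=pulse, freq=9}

Positive, Positive, Negative, Negative

The simplest hypothesis consistent with all the labels is: mode is steady AND freq ≤ 24.
{channel=7, power=13, mode=steady, freq=20}: mode is steady, freq = 20, passes → Positive. {channel=6, power=13, mode=steady, freq=13}: mode is steady, freq = 13, passes → Positive. {channel=20, power=13, mode=pulse, freq=22}: mode is pulse, freq = 22, doesn't match → Negative. {channel=6, power=11, mode=pulse, freq=9}: mode is pulse, freq = 9, doesn't match → Negative.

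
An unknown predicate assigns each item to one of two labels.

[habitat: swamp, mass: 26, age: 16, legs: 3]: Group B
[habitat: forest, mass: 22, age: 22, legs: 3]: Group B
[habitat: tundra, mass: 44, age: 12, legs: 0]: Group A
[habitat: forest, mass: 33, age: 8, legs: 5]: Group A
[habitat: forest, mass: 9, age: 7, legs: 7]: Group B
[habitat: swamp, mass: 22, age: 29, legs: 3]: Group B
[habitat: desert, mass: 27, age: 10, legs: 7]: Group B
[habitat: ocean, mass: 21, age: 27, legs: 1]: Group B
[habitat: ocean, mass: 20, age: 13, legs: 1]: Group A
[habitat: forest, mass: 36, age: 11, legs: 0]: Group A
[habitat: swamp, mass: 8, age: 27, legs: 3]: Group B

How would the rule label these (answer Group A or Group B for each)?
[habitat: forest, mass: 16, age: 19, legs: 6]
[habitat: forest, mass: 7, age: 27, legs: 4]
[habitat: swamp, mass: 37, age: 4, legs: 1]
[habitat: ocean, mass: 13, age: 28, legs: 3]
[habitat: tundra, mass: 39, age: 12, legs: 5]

A rule that fits every label: age ≤ 13 AND legs ≤ 5 — true of each 'Group A' example, false of each 'Group B' one.
[habitat: forest, mass: 16, age: 19, legs: 6]: age = 19, legs = 6, fails the rule → Group B.
[habitat: forest, mass: 7, age: 27, legs: 4]: age = 27, legs = 4, fails the rule → Group B.
[habitat: swamp, mass: 37, age: 4, legs: 1]: age = 4, legs = 1, satisfies this → Group A.
[habitat: ocean, mass: 13, age: 28, legs: 3]: age = 28, legs = 3, fails the rule → Group B.
[habitat: tundra, mass: 39, age: 12, legs: 5]: age = 12, legs = 5, satisfies this → Group A.

Group B, Group B, Group A, Group B, Group A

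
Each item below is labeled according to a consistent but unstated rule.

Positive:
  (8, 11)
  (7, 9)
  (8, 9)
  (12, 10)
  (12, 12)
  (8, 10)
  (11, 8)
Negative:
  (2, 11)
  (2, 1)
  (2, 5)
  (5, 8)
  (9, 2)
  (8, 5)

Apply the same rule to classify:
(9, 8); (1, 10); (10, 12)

Rule: sum ≥ 16. This holds for each 'Positive' example and fails for each 'Negative' one.

Positive, Negative, Positive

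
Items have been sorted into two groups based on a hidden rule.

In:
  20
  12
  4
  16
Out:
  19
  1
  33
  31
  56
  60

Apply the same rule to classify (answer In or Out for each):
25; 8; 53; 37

Every 'In' example satisfies: even AND at most 20. None of the 'Out' examples do.
Out: 25, since 25 is odd, 25 > 20.
In: 8, since 8 is even, 8 ≤ 20.
Out: 53, since 53 is odd, 53 > 20.
Out: 37, since 37 is odd, 37 > 20.

Out, In, Out, Out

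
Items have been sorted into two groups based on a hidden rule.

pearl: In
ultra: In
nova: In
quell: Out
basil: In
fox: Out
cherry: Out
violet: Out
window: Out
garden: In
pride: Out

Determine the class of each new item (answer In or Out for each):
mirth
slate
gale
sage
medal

Looking at the examples, the only property every 'In' case has and every 'Out' case lacks is: contains 'a'.
mirth: Out (no 'a').
slate: In (has 'a').
gale: In (has 'a').
sage: In (has 'a').
medal: In (has 'a').

Out, In, In, In, In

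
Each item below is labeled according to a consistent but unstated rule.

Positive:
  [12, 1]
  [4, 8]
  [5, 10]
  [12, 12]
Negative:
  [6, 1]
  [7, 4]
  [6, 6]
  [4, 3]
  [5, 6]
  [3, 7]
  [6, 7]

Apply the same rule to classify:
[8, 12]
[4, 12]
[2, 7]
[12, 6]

One predicate separates the groups cleanly: max ≥ 8.

Positive, Positive, Negative, Positive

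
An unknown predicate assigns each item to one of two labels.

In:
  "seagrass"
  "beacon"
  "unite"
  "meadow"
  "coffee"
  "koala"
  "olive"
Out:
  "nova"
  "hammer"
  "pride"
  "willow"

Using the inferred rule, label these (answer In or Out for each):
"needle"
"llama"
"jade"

The simplest hypothesis consistent with all the labels is: has ≥ 3 vowels.
"needle": In (3 vowels).
"llama": Out (2 vowels).
"jade": Out (2 vowels).

In, Out, Out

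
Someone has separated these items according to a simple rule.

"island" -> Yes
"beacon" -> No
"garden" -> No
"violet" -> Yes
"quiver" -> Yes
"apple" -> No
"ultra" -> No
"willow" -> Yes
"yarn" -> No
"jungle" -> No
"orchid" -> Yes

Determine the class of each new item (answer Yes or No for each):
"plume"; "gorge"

Every 'Yes' example satisfies: contains 'i'. None of the 'No' examples do.
"plume" → no 'i' → No.
"gorge" → no 'i' → No.

No, No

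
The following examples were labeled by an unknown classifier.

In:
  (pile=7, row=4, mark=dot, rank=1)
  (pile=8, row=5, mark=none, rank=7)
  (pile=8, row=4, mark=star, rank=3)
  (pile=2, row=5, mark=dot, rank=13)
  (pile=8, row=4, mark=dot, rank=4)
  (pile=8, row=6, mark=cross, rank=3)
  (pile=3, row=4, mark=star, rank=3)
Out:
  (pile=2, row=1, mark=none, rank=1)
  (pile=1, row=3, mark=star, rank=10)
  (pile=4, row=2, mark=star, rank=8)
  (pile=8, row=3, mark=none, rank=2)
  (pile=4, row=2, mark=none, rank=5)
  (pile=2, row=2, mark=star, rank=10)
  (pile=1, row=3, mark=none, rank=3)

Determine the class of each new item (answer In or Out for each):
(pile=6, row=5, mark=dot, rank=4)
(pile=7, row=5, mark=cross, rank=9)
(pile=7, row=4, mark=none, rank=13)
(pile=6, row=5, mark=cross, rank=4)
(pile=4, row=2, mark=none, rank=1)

All 'In' examples share one property — row ≥ 4 — and every 'Out' example lacks it.

In, In, In, In, Out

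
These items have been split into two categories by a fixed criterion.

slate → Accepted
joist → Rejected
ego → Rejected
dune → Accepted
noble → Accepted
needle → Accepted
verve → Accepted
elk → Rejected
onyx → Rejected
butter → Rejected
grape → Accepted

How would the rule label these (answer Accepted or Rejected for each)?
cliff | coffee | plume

Looking at the examples, the only property every 'Accepted' case has and every 'Rejected' case lacks is: ends with 'e'.
cliff — ends with 'f', hence Rejected. coffee — ends with 'e', hence Accepted. plume — ends with 'e', hence Accepted.

Rejected, Accepted, Accepted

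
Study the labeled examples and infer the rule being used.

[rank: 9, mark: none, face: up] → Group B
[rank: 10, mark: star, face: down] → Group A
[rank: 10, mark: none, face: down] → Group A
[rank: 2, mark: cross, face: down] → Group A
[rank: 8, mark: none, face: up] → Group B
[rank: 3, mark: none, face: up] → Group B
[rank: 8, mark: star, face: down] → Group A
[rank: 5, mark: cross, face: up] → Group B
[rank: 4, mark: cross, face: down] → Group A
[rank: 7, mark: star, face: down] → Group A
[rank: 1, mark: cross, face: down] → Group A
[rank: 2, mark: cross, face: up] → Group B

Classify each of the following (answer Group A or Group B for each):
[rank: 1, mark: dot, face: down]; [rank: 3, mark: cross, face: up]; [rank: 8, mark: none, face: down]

Group A, Group B, Group A

The distinguishing property — face is down — holds for all the 'Group A' cases and none of the 'Group B' cases.
[rank: 1, mark: dot, face: down]: Group A (face is down). [rank: 3, mark: cross, face: up]: Group B (face is up). [rank: 8, mark: none, face: down]: Group A (face is down).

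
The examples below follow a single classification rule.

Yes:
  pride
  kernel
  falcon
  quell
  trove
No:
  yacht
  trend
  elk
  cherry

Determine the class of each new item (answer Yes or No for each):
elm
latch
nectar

A rule that fits every label: has ≥ 2 vowels — true of each 'Yes' example, false of each 'No' one.
elm: No (1 vowel).
latch: No (1 vowel).
nectar: Yes (2 vowels).

No, No, Yes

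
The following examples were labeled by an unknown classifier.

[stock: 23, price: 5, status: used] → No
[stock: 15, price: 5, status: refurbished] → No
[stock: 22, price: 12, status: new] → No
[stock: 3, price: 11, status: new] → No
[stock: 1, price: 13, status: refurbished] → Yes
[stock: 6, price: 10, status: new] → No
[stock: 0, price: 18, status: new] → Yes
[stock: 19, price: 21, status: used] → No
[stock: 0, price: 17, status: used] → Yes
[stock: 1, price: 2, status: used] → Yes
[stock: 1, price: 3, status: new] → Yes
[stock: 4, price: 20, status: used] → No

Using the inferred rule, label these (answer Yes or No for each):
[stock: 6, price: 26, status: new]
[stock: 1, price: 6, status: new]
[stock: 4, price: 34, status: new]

No, Yes, No

Every 'Yes' example satisfies: stock ≤ 1. None of the 'No' examples do.
[stock: 6, price: 26, status: new]: No (stock = 6). [stock: 1, price: 6, status: new]: Yes (stock = 1). [stock: 4, price: 34, status: new]: No (stock = 4).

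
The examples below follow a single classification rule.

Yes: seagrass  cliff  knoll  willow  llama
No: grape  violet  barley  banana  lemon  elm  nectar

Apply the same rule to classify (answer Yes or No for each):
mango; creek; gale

One predicate separates the groups cleanly: has a double letter.
mango — no doubled letter, hence No. creek — 'ee' doubled, hence Yes. gale — no doubled letter, hence No.

No, Yes, No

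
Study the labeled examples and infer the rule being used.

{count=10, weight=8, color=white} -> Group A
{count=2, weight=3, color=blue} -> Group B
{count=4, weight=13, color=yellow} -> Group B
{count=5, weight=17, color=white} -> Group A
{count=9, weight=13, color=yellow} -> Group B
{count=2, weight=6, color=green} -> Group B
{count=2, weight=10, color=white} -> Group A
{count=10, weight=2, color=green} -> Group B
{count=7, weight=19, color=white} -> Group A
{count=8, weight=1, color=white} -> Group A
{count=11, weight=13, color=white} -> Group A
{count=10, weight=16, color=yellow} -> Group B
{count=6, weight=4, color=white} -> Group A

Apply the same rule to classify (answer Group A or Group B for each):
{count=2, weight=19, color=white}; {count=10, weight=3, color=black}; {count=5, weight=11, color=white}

Group A, Group B, Group A

One predicate separates the groups cleanly: color is white.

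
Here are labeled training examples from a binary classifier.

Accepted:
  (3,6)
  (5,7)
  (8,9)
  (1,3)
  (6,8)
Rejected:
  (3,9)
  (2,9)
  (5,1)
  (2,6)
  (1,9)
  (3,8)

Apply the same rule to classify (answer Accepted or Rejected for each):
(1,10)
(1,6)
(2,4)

Rejected, Rejected, Accepted

A rule that fits every label: |first − second| ≤ 3 — true of each 'Accepted' example, false of each 'Rejected' one.
(1,10): |1−10| = 9 — does not satisfy this, so Rejected. (1,6): |1−6| = 5 — does not satisfy this, so Rejected. (2,4): |2−4| = 2 — checks out, so Accepted.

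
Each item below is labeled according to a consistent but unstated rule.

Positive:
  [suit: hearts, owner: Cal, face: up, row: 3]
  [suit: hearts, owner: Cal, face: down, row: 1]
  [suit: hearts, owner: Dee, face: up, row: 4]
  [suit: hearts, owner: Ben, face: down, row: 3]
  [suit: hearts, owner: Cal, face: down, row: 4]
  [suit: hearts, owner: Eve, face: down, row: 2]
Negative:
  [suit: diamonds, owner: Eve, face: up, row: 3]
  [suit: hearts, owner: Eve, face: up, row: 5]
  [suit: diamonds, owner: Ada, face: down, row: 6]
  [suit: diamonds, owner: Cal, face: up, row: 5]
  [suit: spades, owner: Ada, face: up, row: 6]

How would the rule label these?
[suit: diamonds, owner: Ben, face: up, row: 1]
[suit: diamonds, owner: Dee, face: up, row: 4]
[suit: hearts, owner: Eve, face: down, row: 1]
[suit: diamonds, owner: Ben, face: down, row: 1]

The classifier is using: suit is hearts AND row ≤ 4.
[suit: diamonds, owner: Ben, face: up, row: 1]: suit is diamonds, row = 1 — fails this test, so Negative.
[suit: diamonds, owner: Dee, face: up, row: 4]: suit is diamonds, row = 4 — fails this test, so Negative.
[suit: hearts, owner: Eve, face: down, row: 1]: suit is hearts, row = 1 — checks out, so Positive.
[suit: diamonds, owner: Ben, face: down, row: 1]: suit is diamonds, row = 1 — fails this test, so Negative.

Negative, Negative, Positive, Negative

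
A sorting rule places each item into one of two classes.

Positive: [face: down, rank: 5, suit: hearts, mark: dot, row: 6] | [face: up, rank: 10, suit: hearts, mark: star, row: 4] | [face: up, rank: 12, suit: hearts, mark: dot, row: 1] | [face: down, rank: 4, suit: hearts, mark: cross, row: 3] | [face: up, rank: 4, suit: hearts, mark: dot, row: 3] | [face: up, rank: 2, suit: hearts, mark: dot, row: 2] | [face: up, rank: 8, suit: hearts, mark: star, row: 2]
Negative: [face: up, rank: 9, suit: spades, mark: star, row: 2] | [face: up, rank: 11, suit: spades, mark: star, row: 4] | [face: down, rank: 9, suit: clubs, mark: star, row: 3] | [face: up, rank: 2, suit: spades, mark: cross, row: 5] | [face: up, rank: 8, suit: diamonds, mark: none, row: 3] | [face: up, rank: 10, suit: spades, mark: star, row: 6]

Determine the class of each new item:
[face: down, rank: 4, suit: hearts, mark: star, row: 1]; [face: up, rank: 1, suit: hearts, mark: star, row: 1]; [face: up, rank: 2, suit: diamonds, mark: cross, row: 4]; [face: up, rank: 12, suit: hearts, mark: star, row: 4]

Every 'Positive' example satisfies: suit is hearts. None of the 'Negative' examples do.
[face: down, rank: 4, suit: hearts, mark: star, row: 1]: suit is hearts, has this property → Positive. [face: up, rank: 1, suit: hearts, mark: star, row: 1]: suit is hearts, has this property → Positive. [face: up, rank: 2, suit: diamonds, mark: cross, row: 4]: suit is diamonds, does not pass → Negative. [face: up, rank: 12, suit: hearts, mark: star, row: 4]: suit is hearts, has this property → Positive.

Positive, Positive, Negative, Positive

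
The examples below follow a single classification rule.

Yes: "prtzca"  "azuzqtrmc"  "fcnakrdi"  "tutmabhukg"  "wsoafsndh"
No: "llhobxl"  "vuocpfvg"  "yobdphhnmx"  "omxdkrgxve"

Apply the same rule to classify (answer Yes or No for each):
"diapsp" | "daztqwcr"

Yes, Yes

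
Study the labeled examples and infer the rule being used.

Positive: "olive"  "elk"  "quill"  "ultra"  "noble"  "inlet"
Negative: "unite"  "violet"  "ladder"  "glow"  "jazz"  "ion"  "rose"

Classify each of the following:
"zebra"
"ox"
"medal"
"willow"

Negative, Negative, Positive, Negative

The common property of the 'Positive' items is: odd length AND contains 'l'. No 'Negative' item has it.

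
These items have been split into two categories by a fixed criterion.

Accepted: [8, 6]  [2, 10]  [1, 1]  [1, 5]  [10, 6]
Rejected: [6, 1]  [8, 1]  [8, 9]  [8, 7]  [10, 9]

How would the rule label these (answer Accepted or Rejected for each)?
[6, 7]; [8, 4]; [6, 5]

Rejected, Accepted, Rejected

The distinguishing property — sum is even — holds for all the 'Accepted' cases and none of the 'Rejected' cases.
[6, 7]: Rejected (6+7 = 13).
[8, 4]: Accepted (8+4 = 12).
[6, 5]: Rejected (6+5 = 11).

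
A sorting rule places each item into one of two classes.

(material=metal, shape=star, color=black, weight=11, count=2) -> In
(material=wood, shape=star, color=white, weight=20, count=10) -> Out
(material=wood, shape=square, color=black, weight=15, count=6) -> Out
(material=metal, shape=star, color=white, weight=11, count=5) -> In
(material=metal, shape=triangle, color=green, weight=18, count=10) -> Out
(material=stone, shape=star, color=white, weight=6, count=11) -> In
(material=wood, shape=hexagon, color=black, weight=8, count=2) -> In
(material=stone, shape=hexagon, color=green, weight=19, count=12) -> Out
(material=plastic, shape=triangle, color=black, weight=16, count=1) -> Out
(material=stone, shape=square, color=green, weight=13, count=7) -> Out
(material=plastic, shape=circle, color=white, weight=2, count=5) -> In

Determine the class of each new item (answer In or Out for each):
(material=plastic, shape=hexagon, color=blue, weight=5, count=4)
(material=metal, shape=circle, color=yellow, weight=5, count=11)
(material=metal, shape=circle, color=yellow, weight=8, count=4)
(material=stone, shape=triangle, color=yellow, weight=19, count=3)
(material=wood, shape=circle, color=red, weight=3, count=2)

In, In, In, Out, In

One predicate separates the groups cleanly: weight ≤ 11.
(material=plastic, shape=hexagon, color=blue, weight=5, count=4) — weight = 5, hence In.
(material=metal, shape=circle, color=yellow, weight=5, count=11) — weight = 5, hence In.
(material=metal, shape=circle, color=yellow, weight=8, count=4) — weight = 8, hence In.
(material=stone, shape=triangle, color=yellow, weight=19, count=3) — weight = 19, hence Out.
(material=wood, shape=circle, color=red, weight=3, count=2) — weight = 3, hence In.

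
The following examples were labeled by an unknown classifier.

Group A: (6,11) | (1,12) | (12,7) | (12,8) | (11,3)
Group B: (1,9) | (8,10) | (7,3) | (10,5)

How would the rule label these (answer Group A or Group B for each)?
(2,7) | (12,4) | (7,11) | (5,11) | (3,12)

Group B, Group A, Group A, Group A, Group A

The pattern is that an item is 'Group A' exactly when: max ≥ 11.
(2,7) → max 7 → Group B. (12,4) → max 12 → Group A. (7,11) → max 11 → Group A. (5,11) → max 11 → Group A. (3,12) → max 12 → Group A.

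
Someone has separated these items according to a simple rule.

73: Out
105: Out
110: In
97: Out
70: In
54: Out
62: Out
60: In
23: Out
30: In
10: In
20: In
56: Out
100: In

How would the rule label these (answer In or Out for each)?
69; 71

Out, Out

The simplest hypothesis consistent with all the labels is: multiple of 10.
69 — 69 = 10·6 + 9, hence Out. 71 — 71 = 10·7 + 1, hence Out.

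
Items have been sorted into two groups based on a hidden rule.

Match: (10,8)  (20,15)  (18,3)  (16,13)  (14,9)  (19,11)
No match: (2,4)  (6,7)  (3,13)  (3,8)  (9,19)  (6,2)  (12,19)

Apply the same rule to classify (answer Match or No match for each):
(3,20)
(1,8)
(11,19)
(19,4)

No match, No match, No match, Match

The classifier is using: first > second AND sum ≥ 11.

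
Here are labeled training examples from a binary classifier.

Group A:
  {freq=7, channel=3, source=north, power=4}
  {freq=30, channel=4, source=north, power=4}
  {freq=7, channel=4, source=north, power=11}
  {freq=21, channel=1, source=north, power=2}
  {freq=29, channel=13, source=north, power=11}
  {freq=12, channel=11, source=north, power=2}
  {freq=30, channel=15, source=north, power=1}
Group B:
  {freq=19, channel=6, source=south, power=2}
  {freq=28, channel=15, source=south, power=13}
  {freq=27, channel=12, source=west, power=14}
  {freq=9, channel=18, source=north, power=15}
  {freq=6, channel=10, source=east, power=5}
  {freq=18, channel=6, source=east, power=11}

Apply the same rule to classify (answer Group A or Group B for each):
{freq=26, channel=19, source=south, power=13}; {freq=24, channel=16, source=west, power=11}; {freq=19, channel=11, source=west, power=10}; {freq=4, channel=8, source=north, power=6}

Group B, Group B, Group B, Group A

'Group A' ⟺ source is north AND power ≤ 11.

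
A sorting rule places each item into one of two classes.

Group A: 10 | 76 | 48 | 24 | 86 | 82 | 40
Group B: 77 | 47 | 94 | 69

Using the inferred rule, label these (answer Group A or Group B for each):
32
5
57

Group A, Group B, Group B

One predicate separates the groups cleanly: even AND at most 86.
32 — 32 is even, 32 ≤ 86, hence Group A. 5 — 5 is odd, 5 ≤ 86, hence Group B. 57 — 57 is odd, 57 ≤ 86, hence Group B.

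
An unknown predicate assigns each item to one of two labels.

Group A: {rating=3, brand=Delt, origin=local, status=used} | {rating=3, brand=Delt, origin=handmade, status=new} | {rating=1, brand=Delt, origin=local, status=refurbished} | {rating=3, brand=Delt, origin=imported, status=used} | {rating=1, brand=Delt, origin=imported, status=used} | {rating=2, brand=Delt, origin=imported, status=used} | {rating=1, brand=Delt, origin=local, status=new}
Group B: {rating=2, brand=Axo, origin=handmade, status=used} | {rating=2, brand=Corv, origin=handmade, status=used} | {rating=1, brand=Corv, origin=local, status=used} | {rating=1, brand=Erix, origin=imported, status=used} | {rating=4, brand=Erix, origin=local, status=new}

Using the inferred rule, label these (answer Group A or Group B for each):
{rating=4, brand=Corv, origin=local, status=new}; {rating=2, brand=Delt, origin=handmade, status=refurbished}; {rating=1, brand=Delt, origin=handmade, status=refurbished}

'Group A' ⟺ brand is Delt.
{rating=4, brand=Corv, origin=local, status=new}: Group B (brand is Corv).
{rating=2, brand=Delt, origin=handmade, status=refurbished}: Group A (brand is Delt).
{rating=1, brand=Delt, origin=handmade, status=refurbished}: Group A (brand is Delt).

Group B, Group A, Group A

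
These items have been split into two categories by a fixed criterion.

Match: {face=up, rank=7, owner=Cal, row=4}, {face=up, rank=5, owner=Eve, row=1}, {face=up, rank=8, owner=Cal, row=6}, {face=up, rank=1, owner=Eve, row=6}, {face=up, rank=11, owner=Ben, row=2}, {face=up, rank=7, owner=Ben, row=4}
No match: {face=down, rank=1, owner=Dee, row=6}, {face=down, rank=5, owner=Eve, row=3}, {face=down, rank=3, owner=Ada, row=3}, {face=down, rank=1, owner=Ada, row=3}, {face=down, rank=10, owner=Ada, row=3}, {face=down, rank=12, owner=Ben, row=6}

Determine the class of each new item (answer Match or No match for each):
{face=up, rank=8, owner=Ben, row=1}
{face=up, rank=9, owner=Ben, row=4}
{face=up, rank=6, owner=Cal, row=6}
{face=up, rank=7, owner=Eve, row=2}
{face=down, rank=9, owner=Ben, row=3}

Match, Match, Match, Match, No match

Comparing the two groups points to one rule — face is up.
{face=up, rank=8, owner=Ben, row=1} — face is up, hence Match.
{face=up, rank=9, owner=Ben, row=4} — face is up, hence Match.
{face=up, rank=6, owner=Cal, row=6} — face is up, hence Match.
{face=up, rank=7, owner=Eve, row=2} — face is up, hence Match.
{face=down, rank=9, owner=Ben, row=3} — face is down, hence No match.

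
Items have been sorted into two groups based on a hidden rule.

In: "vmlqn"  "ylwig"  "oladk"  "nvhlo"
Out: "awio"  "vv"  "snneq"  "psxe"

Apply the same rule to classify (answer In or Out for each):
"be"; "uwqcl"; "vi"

Rule: contains 'l'. This holds for each 'In' example and fails for each 'Out' one.
"be": no 'l' — doesn't match, so Out.
"uwqcl": has 'l' — satisfies this, so In.
"vi": no 'l' — doesn't match, so Out.

Out, In, Out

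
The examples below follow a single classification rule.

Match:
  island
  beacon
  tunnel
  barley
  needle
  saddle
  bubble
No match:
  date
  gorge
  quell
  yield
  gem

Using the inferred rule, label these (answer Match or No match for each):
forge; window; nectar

No match, Match, Match

'Match' ⟺ length 6.
No match: forge, since length 5. Match: window, since length 6. Match: nectar, since length 6.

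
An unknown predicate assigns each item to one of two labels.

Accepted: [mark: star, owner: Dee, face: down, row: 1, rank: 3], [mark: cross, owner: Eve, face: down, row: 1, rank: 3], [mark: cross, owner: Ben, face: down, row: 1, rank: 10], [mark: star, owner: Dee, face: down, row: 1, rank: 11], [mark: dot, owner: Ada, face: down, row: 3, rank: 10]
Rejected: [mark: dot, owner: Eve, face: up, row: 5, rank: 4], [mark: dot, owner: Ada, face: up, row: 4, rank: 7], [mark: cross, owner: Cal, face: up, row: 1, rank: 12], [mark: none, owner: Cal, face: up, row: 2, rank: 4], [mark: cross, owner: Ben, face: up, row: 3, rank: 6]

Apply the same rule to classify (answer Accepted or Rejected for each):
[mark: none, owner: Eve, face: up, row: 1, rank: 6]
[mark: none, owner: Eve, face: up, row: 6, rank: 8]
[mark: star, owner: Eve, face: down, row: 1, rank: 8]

Rejected, Rejected, Accepted

The rule appears to be: face is down.
Rejected: [mark: none, owner: Eve, face: up, row: 1, rank: 6], since face is up. Rejected: [mark: none, owner: Eve, face: up, row: 6, rank: 8], since face is up. Accepted: [mark: star, owner: Eve, face: down, row: 1, rank: 8], since face is down.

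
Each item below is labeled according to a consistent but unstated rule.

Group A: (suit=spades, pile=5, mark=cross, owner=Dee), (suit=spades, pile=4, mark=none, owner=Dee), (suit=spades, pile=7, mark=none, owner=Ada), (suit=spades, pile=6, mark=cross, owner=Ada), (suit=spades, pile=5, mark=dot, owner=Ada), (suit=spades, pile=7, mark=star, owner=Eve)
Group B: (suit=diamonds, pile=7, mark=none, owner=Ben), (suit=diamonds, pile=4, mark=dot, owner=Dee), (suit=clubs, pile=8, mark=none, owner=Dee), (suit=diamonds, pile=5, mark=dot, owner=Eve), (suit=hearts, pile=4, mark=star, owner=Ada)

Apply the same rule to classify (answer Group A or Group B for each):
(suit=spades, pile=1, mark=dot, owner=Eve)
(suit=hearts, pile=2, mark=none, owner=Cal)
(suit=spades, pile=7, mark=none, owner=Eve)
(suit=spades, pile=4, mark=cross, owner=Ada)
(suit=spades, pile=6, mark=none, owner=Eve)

Group A, Group B, Group A, Group A, Group A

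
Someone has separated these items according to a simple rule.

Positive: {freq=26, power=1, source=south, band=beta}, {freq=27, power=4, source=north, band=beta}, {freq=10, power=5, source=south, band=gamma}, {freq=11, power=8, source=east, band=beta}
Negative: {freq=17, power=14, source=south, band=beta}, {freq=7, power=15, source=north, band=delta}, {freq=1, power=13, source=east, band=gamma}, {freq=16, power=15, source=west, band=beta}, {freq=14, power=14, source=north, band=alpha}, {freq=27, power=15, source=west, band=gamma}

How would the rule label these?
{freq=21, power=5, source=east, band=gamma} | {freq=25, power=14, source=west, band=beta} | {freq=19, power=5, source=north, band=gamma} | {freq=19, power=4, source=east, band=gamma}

Positive, Negative, Positive, Positive

Rule: power ≤ 8. This holds for each 'Positive' example and fails for each 'Negative' one.
{freq=21, power=5, source=east, band=gamma}: power = 5 — satisfies this, so Positive. {freq=25, power=14, source=west, band=beta}: power = 14 — does not satisfy this, so Negative. {freq=19, power=5, source=north, band=gamma}: power = 5 — satisfies this, so Positive. {freq=19, power=4, source=east, band=gamma}: power = 4 — satisfies this, so Positive.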